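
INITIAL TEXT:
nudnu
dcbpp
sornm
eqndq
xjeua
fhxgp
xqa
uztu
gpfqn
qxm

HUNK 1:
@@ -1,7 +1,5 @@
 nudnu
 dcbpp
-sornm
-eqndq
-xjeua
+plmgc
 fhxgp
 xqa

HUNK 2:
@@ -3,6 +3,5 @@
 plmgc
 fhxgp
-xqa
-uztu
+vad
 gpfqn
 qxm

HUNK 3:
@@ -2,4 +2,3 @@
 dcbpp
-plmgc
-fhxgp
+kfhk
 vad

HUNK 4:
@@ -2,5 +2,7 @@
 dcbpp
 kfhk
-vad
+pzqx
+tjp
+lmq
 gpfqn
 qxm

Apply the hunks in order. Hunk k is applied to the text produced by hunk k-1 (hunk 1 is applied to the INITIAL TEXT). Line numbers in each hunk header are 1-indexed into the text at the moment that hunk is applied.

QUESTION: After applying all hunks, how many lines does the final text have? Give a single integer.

Answer: 8

Derivation:
Hunk 1: at line 1 remove [sornm,eqndq,xjeua] add [plmgc] -> 8 lines: nudnu dcbpp plmgc fhxgp xqa uztu gpfqn qxm
Hunk 2: at line 3 remove [xqa,uztu] add [vad] -> 7 lines: nudnu dcbpp plmgc fhxgp vad gpfqn qxm
Hunk 3: at line 2 remove [plmgc,fhxgp] add [kfhk] -> 6 lines: nudnu dcbpp kfhk vad gpfqn qxm
Hunk 4: at line 2 remove [vad] add [pzqx,tjp,lmq] -> 8 lines: nudnu dcbpp kfhk pzqx tjp lmq gpfqn qxm
Final line count: 8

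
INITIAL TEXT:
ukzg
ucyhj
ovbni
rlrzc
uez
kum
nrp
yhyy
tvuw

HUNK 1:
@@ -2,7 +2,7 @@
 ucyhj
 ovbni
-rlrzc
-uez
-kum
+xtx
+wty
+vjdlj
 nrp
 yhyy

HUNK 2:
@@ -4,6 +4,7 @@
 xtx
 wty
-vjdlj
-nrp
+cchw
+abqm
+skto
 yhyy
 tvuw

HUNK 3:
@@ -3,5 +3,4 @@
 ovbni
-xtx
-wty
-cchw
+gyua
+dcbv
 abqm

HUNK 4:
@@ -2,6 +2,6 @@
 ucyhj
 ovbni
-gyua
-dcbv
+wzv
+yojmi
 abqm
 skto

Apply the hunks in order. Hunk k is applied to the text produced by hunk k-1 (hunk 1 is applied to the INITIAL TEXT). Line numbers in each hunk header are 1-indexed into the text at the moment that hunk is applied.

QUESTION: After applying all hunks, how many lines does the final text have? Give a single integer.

Answer: 9

Derivation:
Hunk 1: at line 2 remove [rlrzc,uez,kum] add [xtx,wty,vjdlj] -> 9 lines: ukzg ucyhj ovbni xtx wty vjdlj nrp yhyy tvuw
Hunk 2: at line 4 remove [vjdlj,nrp] add [cchw,abqm,skto] -> 10 lines: ukzg ucyhj ovbni xtx wty cchw abqm skto yhyy tvuw
Hunk 3: at line 3 remove [xtx,wty,cchw] add [gyua,dcbv] -> 9 lines: ukzg ucyhj ovbni gyua dcbv abqm skto yhyy tvuw
Hunk 4: at line 2 remove [gyua,dcbv] add [wzv,yojmi] -> 9 lines: ukzg ucyhj ovbni wzv yojmi abqm skto yhyy tvuw
Final line count: 9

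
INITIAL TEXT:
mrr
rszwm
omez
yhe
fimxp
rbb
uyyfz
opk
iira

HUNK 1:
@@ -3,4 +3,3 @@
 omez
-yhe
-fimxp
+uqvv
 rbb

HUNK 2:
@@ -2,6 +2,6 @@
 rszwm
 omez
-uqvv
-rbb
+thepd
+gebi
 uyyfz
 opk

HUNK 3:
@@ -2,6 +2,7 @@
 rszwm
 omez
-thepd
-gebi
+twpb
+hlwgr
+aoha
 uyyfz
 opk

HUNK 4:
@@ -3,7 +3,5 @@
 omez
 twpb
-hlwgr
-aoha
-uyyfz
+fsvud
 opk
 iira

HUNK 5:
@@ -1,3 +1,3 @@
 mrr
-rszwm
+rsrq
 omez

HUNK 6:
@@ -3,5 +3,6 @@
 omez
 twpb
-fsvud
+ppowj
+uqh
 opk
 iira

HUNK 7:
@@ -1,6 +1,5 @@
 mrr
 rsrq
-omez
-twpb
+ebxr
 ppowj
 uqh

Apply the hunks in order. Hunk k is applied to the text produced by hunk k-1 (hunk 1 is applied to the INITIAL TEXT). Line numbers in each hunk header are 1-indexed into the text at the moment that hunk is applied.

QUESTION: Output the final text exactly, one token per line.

Hunk 1: at line 3 remove [yhe,fimxp] add [uqvv] -> 8 lines: mrr rszwm omez uqvv rbb uyyfz opk iira
Hunk 2: at line 2 remove [uqvv,rbb] add [thepd,gebi] -> 8 lines: mrr rszwm omez thepd gebi uyyfz opk iira
Hunk 3: at line 2 remove [thepd,gebi] add [twpb,hlwgr,aoha] -> 9 lines: mrr rszwm omez twpb hlwgr aoha uyyfz opk iira
Hunk 4: at line 3 remove [hlwgr,aoha,uyyfz] add [fsvud] -> 7 lines: mrr rszwm omez twpb fsvud opk iira
Hunk 5: at line 1 remove [rszwm] add [rsrq] -> 7 lines: mrr rsrq omez twpb fsvud opk iira
Hunk 6: at line 3 remove [fsvud] add [ppowj,uqh] -> 8 lines: mrr rsrq omez twpb ppowj uqh opk iira
Hunk 7: at line 1 remove [omez,twpb] add [ebxr] -> 7 lines: mrr rsrq ebxr ppowj uqh opk iira

Answer: mrr
rsrq
ebxr
ppowj
uqh
opk
iira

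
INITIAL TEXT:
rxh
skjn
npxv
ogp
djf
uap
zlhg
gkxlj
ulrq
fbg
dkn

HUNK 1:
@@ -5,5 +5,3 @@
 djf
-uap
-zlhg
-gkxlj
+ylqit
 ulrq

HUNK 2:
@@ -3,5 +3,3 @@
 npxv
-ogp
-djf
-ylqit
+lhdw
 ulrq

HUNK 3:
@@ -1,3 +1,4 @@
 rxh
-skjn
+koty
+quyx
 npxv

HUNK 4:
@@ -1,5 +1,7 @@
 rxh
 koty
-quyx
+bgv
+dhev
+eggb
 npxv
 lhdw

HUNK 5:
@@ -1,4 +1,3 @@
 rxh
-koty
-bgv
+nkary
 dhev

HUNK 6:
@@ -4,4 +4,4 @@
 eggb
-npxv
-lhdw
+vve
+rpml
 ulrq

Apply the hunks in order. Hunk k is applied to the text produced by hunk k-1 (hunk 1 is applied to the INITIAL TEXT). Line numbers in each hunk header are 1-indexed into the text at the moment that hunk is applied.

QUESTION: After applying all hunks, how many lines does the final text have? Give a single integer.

Answer: 9

Derivation:
Hunk 1: at line 5 remove [uap,zlhg,gkxlj] add [ylqit] -> 9 lines: rxh skjn npxv ogp djf ylqit ulrq fbg dkn
Hunk 2: at line 3 remove [ogp,djf,ylqit] add [lhdw] -> 7 lines: rxh skjn npxv lhdw ulrq fbg dkn
Hunk 3: at line 1 remove [skjn] add [koty,quyx] -> 8 lines: rxh koty quyx npxv lhdw ulrq fbg dkn
Hunk 4: at line 1 remove [quyx] add [bgv,dhev,eggb] -> 10 lines: rxh koty bgv dhev eggb npxv lhdw ulrq fbg dkn
Hunk 5: at line 1 remove [koty,bgv] add [nkary] -> 9 lines: rxh nkary dhev eggb npxv lhdw ulrq fbg dkn
Hunk 6: at line 4 remove [npxv,lhdw] add [vve,rpml] -> 9 lines: rxh nkary dhev eggb vve rpml ulrq fbg dkn
Final line count: 9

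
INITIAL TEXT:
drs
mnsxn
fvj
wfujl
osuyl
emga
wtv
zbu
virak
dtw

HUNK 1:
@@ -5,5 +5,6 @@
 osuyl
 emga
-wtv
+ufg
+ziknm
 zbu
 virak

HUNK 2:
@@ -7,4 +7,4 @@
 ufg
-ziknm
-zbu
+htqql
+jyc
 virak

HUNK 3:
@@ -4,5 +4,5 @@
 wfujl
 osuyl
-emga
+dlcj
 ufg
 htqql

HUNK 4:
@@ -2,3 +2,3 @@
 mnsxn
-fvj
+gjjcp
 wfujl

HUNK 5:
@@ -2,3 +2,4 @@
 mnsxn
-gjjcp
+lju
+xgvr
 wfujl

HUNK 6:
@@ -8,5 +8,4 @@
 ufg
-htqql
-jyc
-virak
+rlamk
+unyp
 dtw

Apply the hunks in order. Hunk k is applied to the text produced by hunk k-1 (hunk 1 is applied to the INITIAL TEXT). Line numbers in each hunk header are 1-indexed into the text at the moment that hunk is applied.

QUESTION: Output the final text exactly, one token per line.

Hunk 1: at line 5 remove [wtv] add [ufg,ziknm] -> 11 lines: drs mnsxn fvj wfujl osuyl emga ufg ziknm zbu virak dtw
Hunk 2: at line 7 remove [ziknm,zbu] add [htqql,jyc] -> 11 lines: drs mnsxn fvj wfujl osuyl emga ufg htqql jyc virak dtw
Hunk 3: at line 4 remove [emga] add [dlcj] -> 11 lines: drs mnsxn fvj wfujl osuyl dlcj ufg htqql jyc virak dtw
Hunk 4: at line 2 remove [fvj] add [gjjcp] -> 11 lines: drs mnsxn gjjcp wfujl osuyl dlcj ufg htqql jyc virak dtw
Hunk 5: at line 2 remove [gjjcp] add [lju,xgvr] -> 12 lines: drs mnsxn lju xgvr wfujl osuyl dlcj ufg htqql jyc virak dtw
Hunk 6: at line 8 remove [htqql,jyc,virak] add [rlamk,unyp] -> 11 lines: drs mnsxn lju xgvr wfujl osuyl dlcj ufg rlamk unyp dtw

Answer: drs
mnsxn
lju
xgvr
wfujl
osuyl
dlcj
ufg
rlamk
unyp
dtw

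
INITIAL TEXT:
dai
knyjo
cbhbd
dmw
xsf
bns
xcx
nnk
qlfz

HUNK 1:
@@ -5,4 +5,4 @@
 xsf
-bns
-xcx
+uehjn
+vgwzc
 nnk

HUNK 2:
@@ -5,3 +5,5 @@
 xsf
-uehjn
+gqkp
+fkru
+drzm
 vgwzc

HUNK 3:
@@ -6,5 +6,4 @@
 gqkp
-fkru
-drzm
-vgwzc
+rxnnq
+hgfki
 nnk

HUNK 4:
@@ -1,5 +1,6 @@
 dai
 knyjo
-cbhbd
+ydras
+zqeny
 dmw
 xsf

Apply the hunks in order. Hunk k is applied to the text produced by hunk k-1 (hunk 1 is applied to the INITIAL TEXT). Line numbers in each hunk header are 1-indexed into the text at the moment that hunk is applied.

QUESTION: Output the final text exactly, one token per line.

Hunk 1: at line 5 remove [bns,xcx] add [uehjn,vgwzc] -> 9 lines: dai knyjo cbhbd dmw xsf uehjn vgwzc nnk qlfz
Hunk 2: at line 5 remove [uehjn] add [gqkp,fkru,drzm] -> 11 lines: dai knyjo cbhbd dmw xsf gqkp fkru drzm vgwzc nnk qlfz
Hunk 3: at line 6 remove [fkru,drzm,vgwzc] add [rxnnq,hgfki] -> 10 lines: dai knyjo cbhbd dmw xsf gqkp rxnnq hgfki nnk qlfz
Hunk 4: at line 1 remove [cbhbd] add [ydras,zqeny] -> 11 lines: dai knyjo ydras zqeny dmw xsf gqkp rxnnq hgfki nnk qlfz

Answer: dai
knyjo
ydras
zqeny
dmw
xsf
gqkp
rxnnq
hgfki
nnk
qlfz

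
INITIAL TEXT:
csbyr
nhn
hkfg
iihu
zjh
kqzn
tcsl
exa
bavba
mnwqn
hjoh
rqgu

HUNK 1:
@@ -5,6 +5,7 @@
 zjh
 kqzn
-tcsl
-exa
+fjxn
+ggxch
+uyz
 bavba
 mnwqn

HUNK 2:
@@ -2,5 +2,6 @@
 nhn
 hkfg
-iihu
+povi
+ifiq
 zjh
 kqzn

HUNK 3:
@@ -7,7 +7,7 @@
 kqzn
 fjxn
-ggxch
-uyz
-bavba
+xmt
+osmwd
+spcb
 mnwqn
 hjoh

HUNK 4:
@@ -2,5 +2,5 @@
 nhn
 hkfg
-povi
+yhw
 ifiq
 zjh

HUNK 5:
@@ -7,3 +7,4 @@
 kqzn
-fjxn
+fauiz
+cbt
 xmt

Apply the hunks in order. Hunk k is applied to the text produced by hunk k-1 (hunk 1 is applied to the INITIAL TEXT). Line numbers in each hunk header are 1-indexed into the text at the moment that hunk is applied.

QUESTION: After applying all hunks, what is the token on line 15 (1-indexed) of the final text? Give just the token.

Hunk 1: at line 5 remove [tcsl,exa] add [fjxn,ggxch,uyz] -> 13 lines: csbyr nhn hkfg iihu zjh kqzn fjxn ggxch uyz bavba mnwqn hjoh rqgu
Hunk 2: at line 2 remove [iihu] add [povi,ifiq] -> 14 lines: csbyr nhn hkfg povi ifiq zjh kqzn fjxn ggxch uyz bavba mnwqn hjoh rqgu
Hunk 3: at line 7 remove [ggxch,uyz,bavba] add [xmt,osmwd,spcb] -> 14 lines: csbyr nhn hkfg povi ifiq zjh kqzn fjxn xmt osmwd spcb mnwqn hjoh rqgu
Hunk 4: at line 2 remove [povi] add [yhw] -> 14 lines: csbyr nhn hkfg yhw ifiq zjh kqzn fjxn xmt osmwd spcb mnwqn hjoh rqgu
Hunk 5: at line 7 remove [fjxn] add [fauiz,cbt] -> 15 lines: csbyr nhn hkfg yhw ifiq zjh kqzn fauiz cbt xmt osmwd spcb mnwqn hjoh rqgu
Final line 15: rqgu

Answer: rqgu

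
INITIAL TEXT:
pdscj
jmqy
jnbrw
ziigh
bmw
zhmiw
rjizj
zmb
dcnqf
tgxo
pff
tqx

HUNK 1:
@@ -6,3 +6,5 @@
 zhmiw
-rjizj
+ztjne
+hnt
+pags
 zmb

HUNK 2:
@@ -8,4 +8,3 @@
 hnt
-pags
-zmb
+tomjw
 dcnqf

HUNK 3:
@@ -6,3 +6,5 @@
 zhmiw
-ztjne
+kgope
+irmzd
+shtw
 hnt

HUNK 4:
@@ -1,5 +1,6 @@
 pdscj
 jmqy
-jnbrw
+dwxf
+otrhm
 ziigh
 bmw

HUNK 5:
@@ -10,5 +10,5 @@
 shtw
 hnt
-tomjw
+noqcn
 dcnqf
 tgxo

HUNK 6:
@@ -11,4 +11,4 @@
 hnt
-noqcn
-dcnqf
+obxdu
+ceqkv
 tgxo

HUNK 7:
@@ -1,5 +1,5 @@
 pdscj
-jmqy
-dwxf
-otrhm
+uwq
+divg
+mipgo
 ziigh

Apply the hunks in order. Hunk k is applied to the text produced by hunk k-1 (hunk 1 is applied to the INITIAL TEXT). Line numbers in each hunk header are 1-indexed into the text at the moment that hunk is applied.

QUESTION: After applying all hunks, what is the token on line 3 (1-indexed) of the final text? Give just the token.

Answer: divg

Derivation:
Hunk 1: at line 6 remove [rjizj] add [ztjne,hnt,pags] -> 14 lines: pdscj jmqy jnbrw ziigh bmw zhmiw ztjne hnt pags zmb dcnqf tgxo pff tqx
Hunk 2: at line 8 remove [pags,zmb] add [tomjw] -> 13 lines: pdscj jmqy jnbrw ziigh bmw zhmiw ztjne hnt tomjw dcnqf tgxo pff tqx
Hunk 3: at line 6 remove [ztjne] add [kgope,irmzd,shtw] -> 15 lines: pdscj jmqy jnbrw ziigh bmw zhmiw kgope irmzd shtw hnt tomjw dcnqf tgxo pff tqx
Hunk 4: at line 1 remove [jnbrw] add [dwxf,otrhm] -> 16 lines: pdscj jmqy dwxf otrhm ziigh bmw zhmiw kgope irmzd shtw hnt tomjw dcnqf tgxo pff tqx
Hunk 5: at line 10 remove [tomjw] add [noqcn] -> 16 lines: pdscj jmqy dwxf otrhm ziigh bmw zhmiw kgope irmzd shtw hnt noqcn dcnqf tgxo pff tqx
Hunk 6: at line 11 remove [noqcn,dcnqf] add [obxdu,ceqkv] -> 16 lines: pdscj jmqy dwxf otrhm ziigh bmw zhmiw kgope irmzd shtw hnt obxdu ceqkv tgxo pff tqx
Hunk 7: at line 1 remove [jmqy,dwxf,otrhm] add [uwq,divg,mipgo] -> 16 lines: pdscj uwq divg mipgo ziigh bmw zhmiw kgope irmzd shtw hnt obxdu ceqkv tgxo pff tqx
Final line 3: divg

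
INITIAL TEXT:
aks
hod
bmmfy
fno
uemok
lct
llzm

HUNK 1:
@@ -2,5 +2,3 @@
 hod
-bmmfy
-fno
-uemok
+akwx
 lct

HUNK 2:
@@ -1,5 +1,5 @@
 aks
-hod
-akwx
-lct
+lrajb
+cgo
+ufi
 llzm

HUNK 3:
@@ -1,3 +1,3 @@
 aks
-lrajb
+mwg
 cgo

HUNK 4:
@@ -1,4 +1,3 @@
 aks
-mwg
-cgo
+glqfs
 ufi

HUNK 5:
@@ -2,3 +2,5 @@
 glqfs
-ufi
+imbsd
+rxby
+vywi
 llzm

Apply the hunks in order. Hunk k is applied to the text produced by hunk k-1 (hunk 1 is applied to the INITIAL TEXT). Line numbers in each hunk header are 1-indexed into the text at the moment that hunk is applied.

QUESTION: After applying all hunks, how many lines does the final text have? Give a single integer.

Answer: 6

Derivation:
Hunk 1: at line 2 remove [bmmfy,fno,uemok] add [akwx] -> 5 lines: aks hod akwx lct llzm
Hunk 2: at line 1 remove [hod,akwx,lct] add [lrajb,cgo,ufi] -> 5 lines: aks lrajb cgo ufi llzm
Hunk 3: at line 1 remove [lrajb] add [mwg] -> 5 lines: aks mwg cgo ufi llzm
Hunk 4: at line 1 remove [mwg,cgo] add [glqfs] -> 4 lines: aks glqfs ufi llzm
Hunk 5: at line 2 remove [ufi] add [imbsd,rxby,vywi] -> 6 lines: aks glqfs imbsd rxby vywi llzm
Final line count: 6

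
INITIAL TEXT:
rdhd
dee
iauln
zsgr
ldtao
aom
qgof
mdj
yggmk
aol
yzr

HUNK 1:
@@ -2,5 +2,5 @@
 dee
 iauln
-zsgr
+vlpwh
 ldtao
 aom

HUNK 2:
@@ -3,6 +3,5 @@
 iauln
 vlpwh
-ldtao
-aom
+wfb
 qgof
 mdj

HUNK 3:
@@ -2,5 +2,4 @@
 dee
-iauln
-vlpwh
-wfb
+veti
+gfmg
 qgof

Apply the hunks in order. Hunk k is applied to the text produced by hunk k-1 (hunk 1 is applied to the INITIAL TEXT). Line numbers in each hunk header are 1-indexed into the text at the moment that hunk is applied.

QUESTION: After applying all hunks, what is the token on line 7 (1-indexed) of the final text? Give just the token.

Hunk 1: at line 2 remove [zsgr] add [vlpwh] -> 11 lines: rdhd dee iauln vlpwh ldtao aom qgof mdj yggmk aol yzr
Hunk 2: at line 3 remove [ldtao,aom] add [wfb] -> 10 lines: rdhd dee iauln vlpwh wfb qgof mdj yggmk aol yzr
Hunk 3: at line 2 remove [iauln,vlpwh,wfb] add [veti,gfmg] -> 9 lines: rdhd dee veti gfmg qgof mdj yggmk aol yzr
Final line 7: yggmk

Answer: yggmk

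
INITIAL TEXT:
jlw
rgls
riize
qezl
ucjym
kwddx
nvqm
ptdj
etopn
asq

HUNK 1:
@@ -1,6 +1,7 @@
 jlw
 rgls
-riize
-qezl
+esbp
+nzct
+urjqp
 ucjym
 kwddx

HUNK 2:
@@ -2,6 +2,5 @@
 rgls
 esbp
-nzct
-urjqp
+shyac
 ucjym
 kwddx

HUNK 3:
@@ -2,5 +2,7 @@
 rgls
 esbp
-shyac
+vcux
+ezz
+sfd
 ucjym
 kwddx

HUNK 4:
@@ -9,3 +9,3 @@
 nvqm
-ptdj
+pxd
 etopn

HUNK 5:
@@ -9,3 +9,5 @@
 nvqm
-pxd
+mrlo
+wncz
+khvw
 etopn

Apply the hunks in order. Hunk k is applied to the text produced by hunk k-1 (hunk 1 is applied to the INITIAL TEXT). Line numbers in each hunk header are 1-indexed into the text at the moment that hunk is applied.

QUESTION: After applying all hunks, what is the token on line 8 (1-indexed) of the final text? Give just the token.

Hunk 1: at line 1 remove [riize,qezl] add [esbp,nzct,urjqp] -> 11 lines: jlw rgls esbp nzct urjqp ucjym kwddx nvqm ptdj etopn asq
Hunk 2: at line 2 remove [nzct,urjqp] add [shyac] -> 10 lines: jlw rgls esbp shyac ucjym kwddx nvqm ptdj etopn asq
Hunk 3: at line 2 remove [shyac] add [vcux,ezz,sfd] -> 12 lines: jlw rgls esbp vcux ezz sfd ucjym kwddx nvqm ptdj etopn asq
Hunk 4: at line 9 remove [ptdj] add [pxd] -> 12 lines: jlw rgls esbp vcux ezz sfd ucjym kwddx nvqm pxd etopn asq
Hunk 5: at line 9 remove [pxd] add [mrlo,wncz,khvw] -> 14 lines: jlw rgls esbp vcux ezz sfd ucjym kwddx nvqm mrlo wncz khvw etopn asq
Final line 8: kwddx

Answer: kwddx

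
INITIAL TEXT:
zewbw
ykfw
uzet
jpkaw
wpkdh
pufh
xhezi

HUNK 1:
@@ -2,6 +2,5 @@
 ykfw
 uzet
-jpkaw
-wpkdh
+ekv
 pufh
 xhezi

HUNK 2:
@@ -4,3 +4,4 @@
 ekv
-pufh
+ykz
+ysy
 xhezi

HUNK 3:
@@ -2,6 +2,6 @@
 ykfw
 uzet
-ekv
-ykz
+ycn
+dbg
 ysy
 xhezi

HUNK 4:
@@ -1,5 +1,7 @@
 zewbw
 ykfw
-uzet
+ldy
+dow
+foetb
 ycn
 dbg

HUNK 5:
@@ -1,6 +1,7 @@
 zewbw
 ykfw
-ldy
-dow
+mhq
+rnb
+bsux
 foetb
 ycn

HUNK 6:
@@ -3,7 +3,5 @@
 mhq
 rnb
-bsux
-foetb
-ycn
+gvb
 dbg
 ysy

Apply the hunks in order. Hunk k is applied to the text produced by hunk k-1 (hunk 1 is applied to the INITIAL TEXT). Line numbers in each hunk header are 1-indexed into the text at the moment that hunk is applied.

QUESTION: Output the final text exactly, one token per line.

Answer: zewbw
ykfw
mhq
rnb
gvb
dbg
ysy
xhezi

Derivation:
Hunk 1: at line 2 remove [jpkaw,wpkdh] add [ekv] -> 6 lines: zewbw ykfw uzet ekv pufh xhezi
Hunk 2: at line 4 remove [pufh] add [ykz,ysy] -> 7 lines: zewbw ykfw uzet ekv ykz ysy xhezi
Hunk 3: at line 2 remove [ekv,ykz] add [ycn,dbg] -> 7 lines: zewbw ykfw uzet ycn dbg ysy xhezi
Hunk 4: at line 1 remove [uzet] add [ldy,dow,foetb] -> 9 lines: zewbw ykfw ldy dow foetb ycn dbg ysy xhezi
Hunk 5: at line 1 remove [ldy,dow] add [mhq,rnb,bsux] -> 10 lines: zewbw ykfw mhq rnb bsux foetb ycn dbg ysy xhezi
Hunk 6: at line 3 remove [bsux,foetb,ycn] add [gvb] -> 8 lines: zewbw ykfw mhq rnb gvb dbg ysy xhezi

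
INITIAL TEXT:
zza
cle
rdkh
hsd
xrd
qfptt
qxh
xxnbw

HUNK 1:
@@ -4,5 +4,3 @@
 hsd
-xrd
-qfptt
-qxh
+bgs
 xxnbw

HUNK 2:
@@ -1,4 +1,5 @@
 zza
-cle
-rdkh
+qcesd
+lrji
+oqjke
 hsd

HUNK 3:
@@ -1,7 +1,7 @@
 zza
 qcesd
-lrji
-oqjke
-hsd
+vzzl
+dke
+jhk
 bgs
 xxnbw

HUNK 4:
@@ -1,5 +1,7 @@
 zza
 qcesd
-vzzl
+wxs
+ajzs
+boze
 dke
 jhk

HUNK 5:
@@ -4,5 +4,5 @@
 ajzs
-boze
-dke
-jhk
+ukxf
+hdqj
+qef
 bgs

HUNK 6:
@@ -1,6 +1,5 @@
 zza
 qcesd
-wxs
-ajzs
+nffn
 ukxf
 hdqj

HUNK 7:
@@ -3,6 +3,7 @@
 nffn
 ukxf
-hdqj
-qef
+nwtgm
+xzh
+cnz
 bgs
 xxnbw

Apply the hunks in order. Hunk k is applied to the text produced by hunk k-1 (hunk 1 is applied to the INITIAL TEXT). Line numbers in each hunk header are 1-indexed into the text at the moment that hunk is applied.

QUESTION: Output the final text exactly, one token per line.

Answer: zza
qcesd
nffn
ukxf
nwtgm
xzh
cnz
bgs
xxnbw

Derivation:
Hunk 1: at line 4 remove [xrd,qfptt,qxh] add [bgs] -> 6 lines: zza cle rdkh hsd bgs xxnbw
Hunk 2: at line 1 remove [cle,rdkh] add [qcesd,lrji,oqjke] -> 7 lines: zza qcesd lrji oqjke hsd bgs xxnbw
Hunk 3: at line 1 remove [lrji,oqjke,hsd] add [vzzl,dke,jhk] -> 7 lines: zza qcesd vzzl dke jhk bgs xxnbw
Hunk 4: at line 1 remove [vzzl] add [wxs,ajzs,boze] -> 9 lines: zza qcesd wxs ajzs boze dke jhk bgs xxnbw
Hunk 5: at line 4 remove [boze,dke,jhk] add [ukxf,hdqj,qef] -> 9 lines: zza qcesd wxs ajzs ukxf hdqj qef bgs xxnbw
Hunk 6: at line 1 remove [wxs,ajzs] add [nffn] -> 8 lines: zza qcesd nffn ukxf hdqj qef bgs xxnbw
Hunk 7: at line 3 remove [hdqj,qef] add [nwtgm,xzh,cnz] -> 9 lines: zza qcesd nffn ukxf nwtgm xzh cnz bgs xxnbw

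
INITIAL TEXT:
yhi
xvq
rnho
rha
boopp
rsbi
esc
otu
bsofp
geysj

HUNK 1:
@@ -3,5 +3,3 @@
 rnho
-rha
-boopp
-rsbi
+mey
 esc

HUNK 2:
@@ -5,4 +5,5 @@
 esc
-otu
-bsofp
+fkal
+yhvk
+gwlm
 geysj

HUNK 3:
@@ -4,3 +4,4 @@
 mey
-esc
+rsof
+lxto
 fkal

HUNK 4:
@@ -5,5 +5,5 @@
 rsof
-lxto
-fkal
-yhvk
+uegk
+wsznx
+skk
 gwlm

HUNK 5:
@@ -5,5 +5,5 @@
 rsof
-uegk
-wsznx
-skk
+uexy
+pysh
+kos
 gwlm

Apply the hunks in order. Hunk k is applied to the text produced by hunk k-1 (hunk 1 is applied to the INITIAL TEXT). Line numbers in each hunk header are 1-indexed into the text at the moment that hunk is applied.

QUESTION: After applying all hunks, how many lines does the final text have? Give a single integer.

Answer: 10

Derivation:
Hunk 1: at line 3 remove [rha,boopp,rsbi] add [mey] -> 8 lines: yhi xvq rnho mey esc otu bsofp geysj
Hunk 2: at line 5 remove [otu,bsofp] add [fkal,yhvk,gwlm] -> 9 lines: yhi xvq rnho mey esc fkal yhvk gwlm geysj
Hunk 3: at line 4 remove [esc] add [rsof,lxto] -> 10 lines: yhi xvq rnho mey rsof lxto fkal yhvk gwlm geysj
Hunk 4: at line 5 remove [lxto,fkal,yhvk] add [uegk,wsznx,skk] -> 10 lines: yhi xvq rnho mey rsof uegk wsznx skk gwlm geysj
Hunk 5: at line 5 remove [uegk,wsznx,skk] add [uexy,pysh,kos] -> 10 lines: yhi xvq rnho mey rsof uexy pysh kos gwlm geysj
Final line count: 10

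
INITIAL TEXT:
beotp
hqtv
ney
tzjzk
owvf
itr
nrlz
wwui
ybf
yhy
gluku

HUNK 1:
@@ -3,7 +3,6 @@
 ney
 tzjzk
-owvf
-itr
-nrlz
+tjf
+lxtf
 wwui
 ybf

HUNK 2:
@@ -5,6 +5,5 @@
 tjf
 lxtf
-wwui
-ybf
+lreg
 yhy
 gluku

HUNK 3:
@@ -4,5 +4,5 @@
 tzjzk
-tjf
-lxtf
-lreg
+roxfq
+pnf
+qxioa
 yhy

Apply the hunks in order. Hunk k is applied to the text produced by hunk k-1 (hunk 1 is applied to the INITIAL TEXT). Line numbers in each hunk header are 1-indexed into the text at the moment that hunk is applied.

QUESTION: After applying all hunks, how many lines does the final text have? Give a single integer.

Answer: 9

Derivation:
Hunk 1: at line 3 remove [owvf,itr,nrlz] add [tjf,lxtf] -> 10 lines: beotp hqtv ney tzjzk tjf lxtf wwui ybf yhy gluku
Hunk 2: at line 5 remove [wwui,ybf] add [lreg] -> 9 lines: beotp hqtv ney tzjzk tjf lxtf lreg yhy gluku
Hunk 3: at line 4 remove [tjf,lxtf,lreg] add [roxfq,pnf,qxioa] -> 9 lines: beotp hqtv ney tzjzk roxfq pnf qxioa yhy gluku
Final line count: 9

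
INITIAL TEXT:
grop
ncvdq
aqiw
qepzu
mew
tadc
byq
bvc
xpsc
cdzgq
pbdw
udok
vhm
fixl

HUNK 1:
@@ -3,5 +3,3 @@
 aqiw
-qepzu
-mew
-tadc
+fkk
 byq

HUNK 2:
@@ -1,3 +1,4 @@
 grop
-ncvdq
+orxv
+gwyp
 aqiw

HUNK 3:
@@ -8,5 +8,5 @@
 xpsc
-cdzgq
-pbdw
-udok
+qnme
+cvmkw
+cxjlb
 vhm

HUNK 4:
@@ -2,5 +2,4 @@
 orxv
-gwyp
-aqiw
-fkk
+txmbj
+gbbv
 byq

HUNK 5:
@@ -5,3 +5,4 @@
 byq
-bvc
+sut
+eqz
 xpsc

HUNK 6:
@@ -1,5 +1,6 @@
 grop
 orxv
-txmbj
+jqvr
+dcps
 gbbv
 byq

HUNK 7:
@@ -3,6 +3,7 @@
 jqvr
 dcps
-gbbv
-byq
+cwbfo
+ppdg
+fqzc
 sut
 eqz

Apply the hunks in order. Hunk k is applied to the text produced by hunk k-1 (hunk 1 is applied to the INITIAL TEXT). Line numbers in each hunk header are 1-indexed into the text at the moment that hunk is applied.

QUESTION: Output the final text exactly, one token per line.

Answer: grop
orxv
jqvr
dcps
cwbfo
ppdg
fqzc
sut
eqz
xpsc
qnme
cvmkw
cxjlb
vhm
fixl

Derivation:
Hunk 1: at line 3 remove [qepzu,mew,tadc] add [fkk] -> 12 lines: grop ncvdq aqiw fkk byq bvc xpsc cdzgq pbdw udok vhm fixl
Hunk 2: at line 1 remove [ncvdq] add [orxv,gwyp] -> 13 lines: grop orxv gwyp aqiw fkk byq bvc xpsc cdzgq pbdw udok vhm fixl
Hunk 3: at line 8 remove [cdzgq,pbdw,udok] add [qnme,cvmkw,cxjlb] -> 13 lines: grop orxv gwyp aqiw fkk byq bvc xpsc qnme cvmkw cxjlb vhm fixl
Hunk 4: at line 2 remove [gwyp,aqiw,fkk] add [txmbj,gbbv] -> 12 lines: grop orxv txmbj gbbv byq bvc xpsc qnme cvmkw cxjlb vhm fixl
Hunk 5: at line 5 remove [bvc] add [sut,eqz] -> 13 lines: grop orxv txmbj gbbv byq sut eqz xpsc qnme cvmkw cxjlb vhm fixl
Hunk 6: at line 1 remove [txmbj] add [jqvr,dcps] -> 14 lines: grop orxv jqvr dcps gbbv byq sut eqz xpsc qnme cvmkw cxjlb vhm fixl
Hunk 7: at line 3 remove [gbbv,byq] add [cwbfo,ppdg,fqzc] -> 15 lines: grop orxv jqvr dcps cwbfo ppdg fqzc sut eqz xpsc qnme cvmkw cxjlb vhm fixl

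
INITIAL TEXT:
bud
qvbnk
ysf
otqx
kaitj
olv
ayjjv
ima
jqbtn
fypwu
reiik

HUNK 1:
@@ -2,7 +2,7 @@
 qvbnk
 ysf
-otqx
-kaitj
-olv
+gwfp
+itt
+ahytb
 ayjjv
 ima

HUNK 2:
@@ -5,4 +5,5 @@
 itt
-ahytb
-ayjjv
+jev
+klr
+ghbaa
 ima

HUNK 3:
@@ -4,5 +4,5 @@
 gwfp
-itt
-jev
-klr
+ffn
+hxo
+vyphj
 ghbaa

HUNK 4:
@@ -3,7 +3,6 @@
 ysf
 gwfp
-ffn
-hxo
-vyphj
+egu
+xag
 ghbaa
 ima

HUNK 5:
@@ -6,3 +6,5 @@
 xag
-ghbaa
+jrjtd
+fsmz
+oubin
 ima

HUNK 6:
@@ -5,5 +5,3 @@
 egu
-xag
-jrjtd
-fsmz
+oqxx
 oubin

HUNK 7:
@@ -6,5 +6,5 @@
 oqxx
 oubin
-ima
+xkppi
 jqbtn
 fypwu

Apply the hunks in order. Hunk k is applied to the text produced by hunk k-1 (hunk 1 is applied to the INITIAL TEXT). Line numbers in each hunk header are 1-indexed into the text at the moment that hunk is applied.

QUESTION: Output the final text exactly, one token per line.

Hunk 1: at line 2 remove [otqx,kaitj,olv] add [gwfp,itt,ahytb] -> 11 lines: bud qvbnk ysf gwfp itt ahytb ayjjv ima jqbtn fypwu reiik
Hunk 2: at line 5 remove [ahytb,ayjjv] add [jev,klr,ghbaa] -> 12 lines: bud qvbnk ysf gwfp itt jev klr ghbaa ima jqbtn fypwu reiik
Hunk 3: at line 4 remove [itt,jev,klr] add [ffn,hxo,vyphj] -> 12 lines: bud qvbnk ysf gwfp ffn hxo vyphj ghbaa ima jqbtn fypwu reiik
Hunk 4: at line 3 remove [ffn,hxo,vyphj] add [egu,xag] -> 11 lines: bud qvbnk ysf gwfp egu xag ghbaa ima jqbtn fypwu reiik
Hunk 5: at line 6 remove [ghbaa] add [jrjtd,fsmz,oubin] -> 13 lines: bud qvbnk ysf gwfp egu xag jrjtd fsmz oubin ima jqbtn fypwu reiik
Hunk 6: at line 5 remove [xag,jrjtd,fsmz] add [oqxx] -> 11 lines: bud qvbnk ysf gwfp egu oqxx oubin ima jqbtn fypwu reiik
Hunk 7: at line 6 remove [ima] add [xkppi] -> 11 lines: bud qvbnk ysf gwfp egu oqxx oubin xkppi jqbtn fypwu reiik

Answer: bud
qvbnk
ysf
gwfp
egu
oqxx
oubin
xkppi
jqbtn
fypwu
reiik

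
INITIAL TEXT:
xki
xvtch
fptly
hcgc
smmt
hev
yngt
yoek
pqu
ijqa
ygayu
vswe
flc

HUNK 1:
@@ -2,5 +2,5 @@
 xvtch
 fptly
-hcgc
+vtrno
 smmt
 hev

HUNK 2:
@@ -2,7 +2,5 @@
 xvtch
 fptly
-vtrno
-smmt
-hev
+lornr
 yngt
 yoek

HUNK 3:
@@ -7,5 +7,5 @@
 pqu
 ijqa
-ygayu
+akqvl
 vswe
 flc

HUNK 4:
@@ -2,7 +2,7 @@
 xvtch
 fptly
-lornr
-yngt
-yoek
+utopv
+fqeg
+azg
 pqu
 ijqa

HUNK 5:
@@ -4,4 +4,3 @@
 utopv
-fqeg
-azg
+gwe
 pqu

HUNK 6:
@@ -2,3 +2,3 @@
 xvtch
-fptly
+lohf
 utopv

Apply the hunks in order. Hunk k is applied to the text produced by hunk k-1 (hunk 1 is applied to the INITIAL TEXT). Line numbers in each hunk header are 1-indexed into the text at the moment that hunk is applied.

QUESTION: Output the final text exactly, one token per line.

Answer: xki
xvtch
lohf
utopv
gwe
pqu
ijqa
akqvl
vswe
flc

Derivation:
Hunk 1: at line 2 remove [hcgc] add [vtrno] -> 13 lines: xki xvtch fptly vtrno smmt hev yngt yoek pqu ijqa ygayu vswe flc
Hunk 2: at line 2 remove [vtrno,smmt,hev] add [lornr] -> 11 lines: xki xvtch fptly lornr yngt yoek pqu ijqa ygayu vswe flc
Hunk 3: at line 7 remove [ygayu] add [akqvl] -> 11 lines: xki xvtch fptly lornr yngt yoek pqu ijqa akqvl vswe flc
Hunk 4: at line 2 remove [lornr,yngt,yoek] add [utopv,fqeg,azg] -> 11 lines: xki xvtch fptly utopv fqeg azg pqu ijqa akqvl vswe flc
Hunk 5: at line 4 remove [fqeg,azg] add [gwe] -> 10 lines: xki xvtch fptly utopv gwe pqu ijqa akqvl vswe flc
Hunk 6: at line 2 remove [fptly] add [lohf] -> 10 lines: xki xvtch lohf utopv gwe pqu ijqa akqvl vswe flc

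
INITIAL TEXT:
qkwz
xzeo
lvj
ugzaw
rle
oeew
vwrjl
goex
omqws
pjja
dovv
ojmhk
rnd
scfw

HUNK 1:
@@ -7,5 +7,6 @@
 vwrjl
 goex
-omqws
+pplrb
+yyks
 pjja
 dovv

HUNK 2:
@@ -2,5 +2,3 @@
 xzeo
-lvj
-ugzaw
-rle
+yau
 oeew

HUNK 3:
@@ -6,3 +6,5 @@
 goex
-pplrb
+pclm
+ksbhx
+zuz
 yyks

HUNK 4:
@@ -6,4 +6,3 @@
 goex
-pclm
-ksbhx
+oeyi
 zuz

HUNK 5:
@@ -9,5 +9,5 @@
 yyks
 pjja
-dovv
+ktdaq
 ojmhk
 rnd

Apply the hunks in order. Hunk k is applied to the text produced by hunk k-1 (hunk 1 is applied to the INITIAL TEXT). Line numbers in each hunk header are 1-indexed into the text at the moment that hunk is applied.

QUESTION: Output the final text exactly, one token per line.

Hunk 1: at line 7 remove [omqws] add [pplrb,yyks] -> 15 lines: qkwz xzeo lvj ugzaw rle oeew vwrjl goex pplrb yyks pjja dovv ojmhk rnd scfw
Hunk 2: at line 2 remove [lvj,ugzaw,rle] add [yau] -> 13 lines: qkwz xzeo yau oeew vwrjl goex pplrb yyks pjja dovv ojmhk rnd scfw
Hunk 3: at line 6 remove [pplrb] add [pclm,ksbhx,zuz] -> 15 lines: qkwz xzeo yau oeew vwrjl goex pclm ksbhx zuz yyks pjja dovv ojmhk rnd scfw
Hunk 4: at line 6 remove [pclm,ksbhx] add [oeyi] -> 14 lines: qkwz xzeo yau oeew vwrjl goex oeyi zuz yyks pjja dovv ojmhk rnd scfw
Hunk 5: at line 9 remove [dovv] add [ktdaq] -> 14 lines: qkwz xzeo yau oeew vwrjl goex oeyi zuz yyks pjja ktdaq ojmhk rnd scfw

Answer: qkwz
xzeo
yau
oeew
vwrjl
goex
oeyi
zuz
yyks
pjja
ktdaq
ojmhk
rnd
scfw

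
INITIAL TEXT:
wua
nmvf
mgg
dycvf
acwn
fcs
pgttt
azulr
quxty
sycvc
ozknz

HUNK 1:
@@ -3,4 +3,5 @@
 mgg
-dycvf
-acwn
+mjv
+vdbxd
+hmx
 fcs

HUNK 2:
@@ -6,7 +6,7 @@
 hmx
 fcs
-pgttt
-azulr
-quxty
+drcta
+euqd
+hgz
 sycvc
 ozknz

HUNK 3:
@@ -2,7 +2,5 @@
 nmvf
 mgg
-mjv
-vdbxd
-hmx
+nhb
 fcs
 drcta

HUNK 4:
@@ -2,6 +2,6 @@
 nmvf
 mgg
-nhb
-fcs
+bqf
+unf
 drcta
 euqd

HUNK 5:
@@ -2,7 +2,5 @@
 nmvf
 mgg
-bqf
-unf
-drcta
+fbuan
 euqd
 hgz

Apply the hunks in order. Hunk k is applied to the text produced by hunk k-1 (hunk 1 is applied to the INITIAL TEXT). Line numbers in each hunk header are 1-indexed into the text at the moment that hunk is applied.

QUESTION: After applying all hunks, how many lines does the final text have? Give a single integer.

Answer: 8

Derivation:
Hunk 1: at line 3 remove [dycvf,acwn] add [mjv,vdbxd,hmx] -> 12 lines: wua nmvf mgg mjv vdbxd hmx fcs pgttt azulr quxty sycvc ozknz
Hunk 2: at line 6 remove [pgttt,azulr,quxty] add [drcta,euqd,hgz] -> 12 lines: wua nmvf mgg mjv vdbxd hmx fcs drcta euqd hgz sycvc ozknz
Hunk 3: at line 2 remove [mjv,vdbxd,hmx] add [nhb] -> 10 lines: wua nmvf mgg nhb fcs drcta euqd hgz sycvc ozknz
Hunk 4: at line 2 remove [nhb,fcs] add [bqf,unf] -> 10 lines: wua nmvf mgg bqf unf drcta euqd hgz sycvc ozknz
Hunk 5: at line 2 remove [bqf,unf,drcta] add [fbuan] -> 8 lines: wua nmvf mgg fbuan euqd hgz sycvc ozknz
Final line count: 8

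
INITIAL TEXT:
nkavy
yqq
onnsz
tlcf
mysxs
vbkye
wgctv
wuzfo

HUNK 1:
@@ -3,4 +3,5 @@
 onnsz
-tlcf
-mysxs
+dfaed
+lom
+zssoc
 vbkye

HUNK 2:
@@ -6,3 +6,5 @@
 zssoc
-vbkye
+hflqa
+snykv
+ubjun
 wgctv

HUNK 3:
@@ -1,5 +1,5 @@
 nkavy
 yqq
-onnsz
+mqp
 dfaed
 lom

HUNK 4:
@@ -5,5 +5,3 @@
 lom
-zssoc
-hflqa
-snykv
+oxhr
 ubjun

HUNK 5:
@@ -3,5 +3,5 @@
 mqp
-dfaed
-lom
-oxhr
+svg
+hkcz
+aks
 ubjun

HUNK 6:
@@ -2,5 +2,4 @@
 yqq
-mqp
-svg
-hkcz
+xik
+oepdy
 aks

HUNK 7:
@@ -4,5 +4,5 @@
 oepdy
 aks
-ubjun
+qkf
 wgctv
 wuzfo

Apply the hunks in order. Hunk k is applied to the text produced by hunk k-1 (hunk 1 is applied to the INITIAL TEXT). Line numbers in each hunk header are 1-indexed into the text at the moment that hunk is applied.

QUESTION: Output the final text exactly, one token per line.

Answer: nkavy
yqq
xik
oepdy
aks
qkf
wgctv
wuzfo

Derivation:
Hunk 1: at line 3 remove [tlcf,mysxs] add [dfaed,lom,zssoc] -> 9 lines: nkavy yqq onnsz dfaed lom zssoc vbkye wgctv wuzfo
Hunk 2: at line 6 remove [vbkye] add [hflqa,snykv,ubjun] -> 11 lines: nkavy yqq onnsz dfaed lom zssoc hflqa snykv ubjun wgctv wuzfo
Hunk 3: at line 1 remove [onnsz] add [mqp] -> 11 lines: nkavy yqq mqp dfaed lom zssoc hflqa snykv ubjun wgctv wuzfo
Hunk 4: at line 5 remove [zssoc,hflqa,snykv] add [oxhr] -> 9 lines: nkavy yqq mqp dfaed lom oxhr ubjun wgctv wuzfo
Hunk 5: at line 3 remove [dfaed,lom,oxhr] add [svg,hkcz,aks] -> 9 lines: nkavy yqq mqp svg hkcz aks ubjun wgctv wuzfo
Hunk 6: at line 2 remove [mqp,svg,hkcz] add [xik,oepdy] -> 8 lines: nkavy yqq xik oepdy aks ubjun wgctv wuzfo
Hunk 7: at line 4 remove [ubjun] add [qkf] -> 8 lines: nkavy yqq xik oepdy aks qkf wgctv wuzfo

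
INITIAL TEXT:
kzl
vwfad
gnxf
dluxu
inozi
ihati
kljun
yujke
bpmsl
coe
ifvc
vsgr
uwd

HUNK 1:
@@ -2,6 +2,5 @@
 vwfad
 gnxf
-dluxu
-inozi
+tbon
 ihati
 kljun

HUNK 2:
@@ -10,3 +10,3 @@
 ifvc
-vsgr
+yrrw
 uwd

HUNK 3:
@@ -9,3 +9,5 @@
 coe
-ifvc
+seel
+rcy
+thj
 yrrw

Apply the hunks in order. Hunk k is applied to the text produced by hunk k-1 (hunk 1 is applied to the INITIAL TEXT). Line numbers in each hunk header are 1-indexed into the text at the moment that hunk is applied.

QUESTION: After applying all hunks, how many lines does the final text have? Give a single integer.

Hunk 1: at line 2 remove [dluxu,inozi] add [tbon] -> 12 lines: kzl vwfad gnxf tbon ihati kljun yujke bpmsl coe ifvc vsgr uwd
Hunk 2: at line 10 remove [vsgr] add [yrrw] -> 12 lines: kzl vwfad gnxf tbon ihati kljun yujke bpmsl coe ifvc yrrw uwd
Hunk 3: at line 9 remove [ifvc] add [seel,rcy,thj] -> 14 lines: kzl vwfad gnxf tbon ihati kljun yujke bpmsl coe seel rcy thj yrrw uwd
Final line count: 14

Answer: 14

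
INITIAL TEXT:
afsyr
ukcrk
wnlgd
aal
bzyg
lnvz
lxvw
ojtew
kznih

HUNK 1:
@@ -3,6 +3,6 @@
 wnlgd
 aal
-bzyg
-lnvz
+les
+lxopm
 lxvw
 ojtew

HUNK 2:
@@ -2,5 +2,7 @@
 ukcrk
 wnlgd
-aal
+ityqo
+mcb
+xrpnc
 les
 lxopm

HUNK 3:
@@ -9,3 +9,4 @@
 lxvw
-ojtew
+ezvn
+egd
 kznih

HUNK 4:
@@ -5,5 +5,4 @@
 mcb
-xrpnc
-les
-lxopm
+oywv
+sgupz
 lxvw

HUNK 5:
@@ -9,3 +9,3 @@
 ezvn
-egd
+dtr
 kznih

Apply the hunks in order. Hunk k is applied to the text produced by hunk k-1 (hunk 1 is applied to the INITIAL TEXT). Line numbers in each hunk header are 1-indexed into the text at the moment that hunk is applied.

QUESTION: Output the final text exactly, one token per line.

Hunk 1: at line 3 remove [bzyg,lnvz] add [les,lxopm] -> 9 lines: afsyr ukcrk wnlgd aal les lxopm lxvw ojtew kznih
Hunk 2: at line 2 remove [aal] add [ityqo,mcb,xrpnc] -> 11 lines: afsyr ukcrk wnlgd ityqo mcb xrpnc les lxopm lxvw ojtew kznih
Hunk 3: at line 9 remove [ojtew] add [ezvn,egd] -> 12 lines: afsyr ukcrk wnlgd ityqo mcb xrpnc les lxopm lxvw ezvn egd kznih
Hunk 4: at line 5 remove [xrpnc,les,lxopm] add [oywv,sgupz] -> 11 lines: afsyr ukcrk wnlgd ityqo mcb oywv sgupz lxvw ezvn egd kznih
Hunk 5: at line 9 remove [egd] add [dtr] -> 11 lines: afsyr ukcrk wnlgd ityqo mcb oywv sgupz lxvw ezvn dtr kznih

Answer: afsyr
ukcrk
wnlgd
ityqo
mcb
oywv
sgupz
lxvw
ezvn
dtr
kznih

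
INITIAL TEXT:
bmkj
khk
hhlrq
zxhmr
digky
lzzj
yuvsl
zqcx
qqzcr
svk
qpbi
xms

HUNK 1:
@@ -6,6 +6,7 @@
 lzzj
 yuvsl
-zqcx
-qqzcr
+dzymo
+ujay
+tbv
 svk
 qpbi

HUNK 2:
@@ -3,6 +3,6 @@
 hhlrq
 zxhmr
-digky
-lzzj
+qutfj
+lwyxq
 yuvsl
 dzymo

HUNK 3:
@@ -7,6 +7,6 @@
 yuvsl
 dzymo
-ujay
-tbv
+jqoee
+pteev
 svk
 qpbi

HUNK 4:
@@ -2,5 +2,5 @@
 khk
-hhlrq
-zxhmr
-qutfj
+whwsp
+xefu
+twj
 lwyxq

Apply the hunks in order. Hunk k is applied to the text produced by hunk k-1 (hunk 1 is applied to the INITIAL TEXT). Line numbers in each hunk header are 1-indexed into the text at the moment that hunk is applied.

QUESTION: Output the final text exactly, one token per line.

Answer: bmkj
khk
whwsp
xefu
twj
lwyxq
yuvsl
dzymo
jqoee
pteev
svk
qpbi
xms

Derivation:
Hunk 1: at line 6 remove [zqcx,qqzcr] add [dzymo,ujay,tbv] -> 13 lines: bmkj khk hhlrq zxhmr digky lzzj yuvsl dzymo ujay tbv svk qpbi xms
Hunk 2: at line 3 remove [digky,lzzj] add [qutfj,lwyxq] -> 13 lines: bmkj khk hhlrq zxhmr qutfj lwyxq yuvsl dzymo ujay tbv svk qpbi xms
Hunk 3: at line 7 remove [ujay,tbv] add [jqoee,pteev] -> 13 lines: bmkj khk hhlrq zxhmr qutfj lwyxq yuvsl dzymo jqoee pteev svk qpbi xms
Hunk 4: at line 2 remove [hhlrq,zxhmr,qutfj] add [whwsp,xefu,twj] -> 13 lines: bmkj khk whwsp xefu twj lwyxq yuvsl dzymo jqoee pteev svk qpbi xms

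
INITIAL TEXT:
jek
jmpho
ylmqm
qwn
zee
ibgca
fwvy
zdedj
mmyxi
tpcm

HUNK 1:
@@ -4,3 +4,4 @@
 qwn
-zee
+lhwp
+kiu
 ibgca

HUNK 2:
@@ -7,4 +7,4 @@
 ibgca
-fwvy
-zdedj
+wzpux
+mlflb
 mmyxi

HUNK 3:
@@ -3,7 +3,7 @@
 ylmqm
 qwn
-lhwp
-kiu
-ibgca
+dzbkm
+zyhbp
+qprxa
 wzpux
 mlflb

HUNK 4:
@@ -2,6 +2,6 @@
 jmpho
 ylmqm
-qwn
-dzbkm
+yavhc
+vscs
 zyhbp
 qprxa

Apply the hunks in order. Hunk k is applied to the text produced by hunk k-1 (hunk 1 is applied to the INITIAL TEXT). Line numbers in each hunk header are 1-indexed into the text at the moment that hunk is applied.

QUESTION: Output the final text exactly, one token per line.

Hunk 1: at line 4 remove [zee] add [lhwp,kiu] -> 11 lines: jek jmpho ylmqm qwn lhwp kiu ibgca fwvy zdedj mmyxi tpcm
Hunk 2: at line 7 remove [fwvy,zdedj] add [wzpux,mlflb] -> 11 lines: jek jmpho ylmqm qwn lhwp kiu ibgca wzpux mlflb mmyxi tpcm
Hunk 3: at line 3 remove [lhwp,kiu,ibgca] add [dzbkm,zyhbp,qprxa] -> 11 lines: jek jmpho ylmqm qwn dzbkm zyhbp qprxa wzpux mlflb mmyxi tpcm
Hunk 4: at line 2 remove [qwn,dzbkm] add [yavhc,vscs] -> 11 lines: jek jmpho ylmqm yavhc vscs zyhbp qprxa wzpux mlflb mmyxi tpcm

Answer: jek
jmpho
ylmqm
yavhc
vscs
zyhbp
qprxa
wzpux
mlflb
mmyxi
tpcm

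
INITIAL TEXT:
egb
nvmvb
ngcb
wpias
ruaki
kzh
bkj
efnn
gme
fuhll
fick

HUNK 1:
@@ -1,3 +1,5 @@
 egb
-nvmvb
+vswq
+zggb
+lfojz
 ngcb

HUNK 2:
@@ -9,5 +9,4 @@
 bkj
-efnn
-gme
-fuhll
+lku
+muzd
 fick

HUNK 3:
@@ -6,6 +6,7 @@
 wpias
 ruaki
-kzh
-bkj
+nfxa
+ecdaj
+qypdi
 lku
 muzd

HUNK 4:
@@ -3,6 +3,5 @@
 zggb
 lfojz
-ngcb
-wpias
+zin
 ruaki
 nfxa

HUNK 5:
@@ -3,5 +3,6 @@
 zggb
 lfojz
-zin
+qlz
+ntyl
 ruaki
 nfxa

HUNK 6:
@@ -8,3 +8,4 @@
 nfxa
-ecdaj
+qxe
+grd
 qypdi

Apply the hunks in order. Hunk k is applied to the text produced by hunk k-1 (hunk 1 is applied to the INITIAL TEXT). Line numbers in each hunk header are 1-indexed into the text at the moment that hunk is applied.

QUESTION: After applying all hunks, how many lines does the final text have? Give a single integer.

Hunk 1: at line 1 remove [nvmvb] add [vswq,zggb,lfojz] -> 13 lines: egb vswq zggb lfojz ngcb wpias ruaki kzh bkj efnn gme fuhll fick
Hunk 2: at line 9 remove [efnn,gme,fuhll] add [lku,muzd] -> 12 lines: egb vswq zggb lfojz ngcb wpias ruaki kzh bkj lku muzd fick
Hunk 3: at line 6 remove [kzh,bkj] add [nfxa,ecdaj,qypdi] -> 13 lines: egb vswq zggb lfojz ngcb wpias ruaki nfxa ecdaj qypdi lku muzd fick
Hunk 4: at line 3 remove [ngcb,wpias] add [zin] -> 12 lines: egb vswq zggb lfojz zin ruaki nfxa ecdaj qypdi lku muzd fick
Hunk 5: at line 3 remove [zin] add [qlz,ntyl] -> 13 lines: egb vswq zggb lfojz qlz ntyl ruaki nfxa ecdaj qypdi lku muzd fick
Hunk 6: at line 8 remove [ecdaj] add [qxe,grd] -> 14 lines: egb vswq zggb lfojz qlz ntyl ruaki nfxa qxe grd qypdi lku muzd fick
Final line count: 14

Answer: 14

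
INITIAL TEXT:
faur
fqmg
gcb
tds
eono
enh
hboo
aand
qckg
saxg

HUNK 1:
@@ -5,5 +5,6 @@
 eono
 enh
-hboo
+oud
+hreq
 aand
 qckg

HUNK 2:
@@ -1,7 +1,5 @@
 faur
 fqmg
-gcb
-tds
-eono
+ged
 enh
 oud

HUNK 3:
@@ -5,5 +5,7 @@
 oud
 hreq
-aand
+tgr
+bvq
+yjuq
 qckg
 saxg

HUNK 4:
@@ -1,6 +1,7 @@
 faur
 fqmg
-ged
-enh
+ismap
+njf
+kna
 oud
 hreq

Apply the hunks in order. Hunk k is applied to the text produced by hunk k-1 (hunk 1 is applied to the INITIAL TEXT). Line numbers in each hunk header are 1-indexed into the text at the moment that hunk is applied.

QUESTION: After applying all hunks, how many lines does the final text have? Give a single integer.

Answer: 12

Derivation:
Hunk 1: at line 5 remove [hboo] add [oud,hreq] -> 11 lines: faur fqmg gcb tds eono enh oud hreq aand qckg saxg
Hunk 2: at line 1 remove [gcb,tds,eono] add [ged] -> 9 lines: faur fqmg ged enh oud hreq aand qckg saxg
Hunk 3: at line 5 remove [aand] add [tgr,bvq,yjuq] -> 11 lines: faur fqmg ged enh oud hreq tgr bvq yjuq qckg saxg
Hunk 4: at line 1 remove [ged,enh] add [ismap,njf,kna] -> 12 lines: faur fqmg ismap njf kna oud hreq tgr bvq yjuq qckg saxg
Final line count: 12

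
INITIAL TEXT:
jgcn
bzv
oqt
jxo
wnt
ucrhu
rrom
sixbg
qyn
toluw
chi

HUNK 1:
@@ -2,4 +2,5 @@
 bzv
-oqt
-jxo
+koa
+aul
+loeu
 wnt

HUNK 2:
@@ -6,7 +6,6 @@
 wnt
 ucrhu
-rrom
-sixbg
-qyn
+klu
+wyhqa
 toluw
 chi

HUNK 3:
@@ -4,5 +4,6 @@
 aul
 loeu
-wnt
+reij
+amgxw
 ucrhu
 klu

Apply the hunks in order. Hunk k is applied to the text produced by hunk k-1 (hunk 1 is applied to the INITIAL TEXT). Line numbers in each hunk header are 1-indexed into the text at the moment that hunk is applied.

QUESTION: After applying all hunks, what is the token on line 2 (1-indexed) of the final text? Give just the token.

Answer: bzv

Derivation:
Hunk 1: at line 2 remove [oqt,jxo] add [koa,aul,loeu] -> 12 lines: jgcn bzv koa aul loeu wnt ucrhu rrom sixbg qyn toluw chi
Hunk 2: at line 6 remove [rrom,sixbg,qyn] add [klu,wyhqa] -> 11 lines: jgcn bzv koa aul loeu wnt ucrhu klu wyhqa toluw chi
Hunk 3: at line 4 remove [wnt] add [reij,amgxw] -> 12 lines: jgcn bzv koa aul loeu reij amgxw ucrhu klu wyhqa toluw chi
Final line 2: bzv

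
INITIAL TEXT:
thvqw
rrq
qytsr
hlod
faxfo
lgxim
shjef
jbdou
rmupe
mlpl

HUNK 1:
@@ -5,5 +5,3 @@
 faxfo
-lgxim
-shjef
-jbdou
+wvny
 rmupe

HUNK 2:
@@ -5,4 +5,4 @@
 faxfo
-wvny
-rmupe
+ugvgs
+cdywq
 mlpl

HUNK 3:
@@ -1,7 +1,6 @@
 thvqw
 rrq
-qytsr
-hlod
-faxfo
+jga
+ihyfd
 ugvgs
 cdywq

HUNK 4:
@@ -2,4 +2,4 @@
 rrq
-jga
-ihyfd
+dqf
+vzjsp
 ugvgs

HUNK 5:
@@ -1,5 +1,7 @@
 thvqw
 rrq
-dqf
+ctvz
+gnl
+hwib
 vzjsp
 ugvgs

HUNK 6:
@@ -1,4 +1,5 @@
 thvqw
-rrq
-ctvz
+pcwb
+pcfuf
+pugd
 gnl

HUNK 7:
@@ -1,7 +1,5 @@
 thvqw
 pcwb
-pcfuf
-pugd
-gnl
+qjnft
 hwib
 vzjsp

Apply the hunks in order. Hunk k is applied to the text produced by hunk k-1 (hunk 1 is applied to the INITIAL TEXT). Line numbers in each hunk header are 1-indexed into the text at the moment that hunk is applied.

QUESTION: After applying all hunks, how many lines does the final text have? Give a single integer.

Answer: 8

Derivation:
Hunk 1: at line 5 remove [lgxim,shjef,jbdou] add [wvny] -> 8 lines: thvqw rrq qytsr hlod faxfo wvny rmupe mlpl
Hunk 2: at line 5 remove [wvny,rmupe] add [ugvgs,cdywq] -> 8 lines: thvqw rrq qytsr hlod faxfo ugvgs cdywq mlpl
Hunk 3: at line 1 remove [qytsr,hlod,faxfo] add [jga,ihyfd] -> 7 lines: thvqw rrq jga ihyfd ugvgs cdywq mlpl
Hunk 4: at line 2 remove [jga,ihyfd] add [dqf,vzjsp] -> 7 lines: thvqw rrq dqf vzjsp ugvgs cdywq mlpl
Hunk 5: at line 1 remove [dqf] add [ctvz,gnl,hwib] -> 9 lines: thvqw rrq ctvz gnl hwib vzjsp ugvgs cdywq mlpl
Hunk 6: at line 1 remove [rrq,ctvz] add [pcwb,pcfuf,pugd] -> 10 lines: thvqw pcwb pcfuf pugd gnl hwib vzjsp ugvgs cdywq mlpl
Hunk 7: at line 1 remove [pcfuf,pugd,gnl] add [qjnft] -> 8 lines: thvqw pcwb qjnft hwib vzjsp ugvgs cdywq mlpl
Final line count: 8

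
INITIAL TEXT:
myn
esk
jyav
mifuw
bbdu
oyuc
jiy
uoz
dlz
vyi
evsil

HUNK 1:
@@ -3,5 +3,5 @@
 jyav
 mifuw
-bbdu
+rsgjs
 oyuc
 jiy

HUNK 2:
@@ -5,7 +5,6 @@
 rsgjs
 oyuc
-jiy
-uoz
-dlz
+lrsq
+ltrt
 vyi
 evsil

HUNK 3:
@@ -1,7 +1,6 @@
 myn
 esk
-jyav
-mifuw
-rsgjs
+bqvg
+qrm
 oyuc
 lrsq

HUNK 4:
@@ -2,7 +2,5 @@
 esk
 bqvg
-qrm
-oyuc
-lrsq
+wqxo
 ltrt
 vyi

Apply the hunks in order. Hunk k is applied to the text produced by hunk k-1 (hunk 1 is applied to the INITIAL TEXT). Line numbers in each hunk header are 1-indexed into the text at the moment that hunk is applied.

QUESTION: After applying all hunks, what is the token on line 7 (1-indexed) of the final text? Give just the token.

Hunk 1: at line 3 remove [bbdu] add [rsgjs] -> 11 lines: myn esk jyav mifuw rsgjs oyuc jiy uoz dlz vyi evsil
Hunk 2: at line 5 remove [jiy,uoz,dlz] add [lrsq,ltrt] -> 10 lines: myn esk jyav mifuw rsgjs oyuc lrsq ltrt vyi evsil
Hunk 3: at line 1 remove [jyav,mifuw,rsgjs] add [bqvg,qrm] -> 9 lines: myn esk bqvg qrm oyuc lrsq ltrt vyi evsil
Hunk 4: at line 2 remove [qrm,oyuc,lrsq] add [wqxo] -> 7 lines: myn esk bqvg wqxo ltrt vyi evsil
Final line 7: evsil

Answer: evsil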